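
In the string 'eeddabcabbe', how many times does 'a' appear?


Scanning 'eeddabcabbe' for 'a':
  Position 4: 'a' -> MATCH (count: 1)
  Position 7: 'a' -> MATCH (count: 2)
Total occurrences of 'a': 2

2


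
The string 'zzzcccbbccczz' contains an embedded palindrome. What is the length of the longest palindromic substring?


Scanning 'zzzcccbbccczz' for palindromic substrings.
Substring at positions 1-12: 'zzcccbbccczz'.
Check: reverse('zzcccbbccczz') = 'zzcccbbccczz' -> palindrome confirmed.
Neighbouring characters ('z' / '-') break symmetry, so it cannot extend further.
No longer palindromic substring exists; longest length = 12

12


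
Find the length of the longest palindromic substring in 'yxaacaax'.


Scanning 'yxaacaax' for palindromic substrings.
Substring at positions 1-7: 'xaacaax'.
Check: reverse('xaacaax') = 'xaacaax' -> palindrome confirmed.
Neighbouring characters ('y' / '-') break symmetry, so it cannot extend further.
No longer palindromic substring exists; longest length = 7

7


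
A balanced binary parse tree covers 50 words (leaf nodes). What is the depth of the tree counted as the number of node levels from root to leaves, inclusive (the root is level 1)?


In a balanced binary tree with n leaves the deepest leaf is ceil(log2(n)) edges below the root,
so counting node levels inclusive of root and leaves gives ceil(log2(n)) + 1 levels.
log2(50) = 5.6439
ceil(5.6439) = 6
levels = 6 + 1 = 7

7


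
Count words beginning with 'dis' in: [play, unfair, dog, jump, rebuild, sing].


Checking each word for prefix 'dis':
  'play' -> no (count: 0)
  'unfair' -> no (count: 0)
  'dog' -> no (count: 0)
  'jump' -> no (count: 0)
  'rebuild' -> no (count: 0)
  'sing' -> no (count: 0)
Total with prefix 'dis': 0

0


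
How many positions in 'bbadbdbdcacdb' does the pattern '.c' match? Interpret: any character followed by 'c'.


Pattern: .c means any character followed by 'c'.
Scanning 'bbadbdbdcacdb' position-by-position:
  Pos 0: window 'bb' -> no
  Pos 1: window 'ba' -> no
  Pos 2: window 'ad' -> no
  Pos 3: window 'db' -> no
  Pos 4: window 'bd' -> no
  Pos 5: window 'db' -> no
  Pos 6: window 'bd' -> no
  Pos 7: window 'dc' -> MATCH
  Pos 8: window 'ca' -> no
  Pos 9: window 'ac' -> MATCH
  Pos 10: window 'cd' -> no
  Pos 11: window 'db' -> no
  Pos 12: window 'b' -> no
Total matches: 2

2


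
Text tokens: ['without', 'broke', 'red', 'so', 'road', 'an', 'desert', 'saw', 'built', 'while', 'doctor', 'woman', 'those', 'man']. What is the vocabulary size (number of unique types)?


Listing all tokens and tracking unique types:
  Token 1: 'without' -> NEW (unique so far: 1)
  Token 2: 'broke' -> NEW (unique so far: 2)
  Token 3: 'red' -> NEW (unique so far: 3)
  Token 4: 'so' -> NEW (unique so far: 4)
  Token 5: 'road' -> NEW (unique so far: 5)
  Token 6: 'an' -> NEW (unique so far: 6)
  Token 7: 'desert' -> NEW (unique so far: 7)
  Token 8: 'saw' -> NEW (unique so far: 8)
  Token 9: 'built' -> NEW (unique so far: 9)
  Token 10: 'while' -> NEW (unique so far: 10)
  Token 11: 'doctor' -> NEW (unique so far: 11)
  Token 12: 'woman' -> NEW (unique so far: 12)
  Token 13: 'those' -> NEW (unique so far: 13)
  Token 14: 'man' -> NEW (unique so far: 14)
Unique types: ('an', 'broke', 'built', 'desert', 'doctor', 'man', 'red', 'road', 'saw', 'so', 'those', 'while', 'without', 'woman')
Vocabulary size: 14

14


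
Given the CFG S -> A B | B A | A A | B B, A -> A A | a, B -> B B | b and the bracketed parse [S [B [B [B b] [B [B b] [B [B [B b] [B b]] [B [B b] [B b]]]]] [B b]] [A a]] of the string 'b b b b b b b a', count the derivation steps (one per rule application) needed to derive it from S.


Every bracketed nonterminal node [X ...] in the tree is produced by exactly one rule application.
Reading the tree off as a leftmost derivation:
  Step 1: S  =>  B A   (applied S -> B A)
  Step 2: B A  =>  B B A   (applied B -> B B)
  Step 3: B B A  =>  B B B A   (applied B -> B B)
  Step 4: B B B A  =>  b B B A   (applied B -> b)
  Step 5: b B B A  =>  b B B B A   (applied B -> B B)
  Step 6: b B B B A  =>  b b B B A   (applied B -> b)
  Step 7: b b B B A  =>  b b B B B A   (applied B -> B B)
  Step 8: b b B B B A  =>  b b B B B B A   (applied B -> B B)
  Step 9: b b B B B B A  =>  b b b B B B A   (applied B -> b)
  Step 10: b b b B B B A  =>  b b b b B B A   (applied B -> b)
  Step 11: b b b b B B A  =>  b b b b B B B A   (applied B -> B B)
  Step 12: b b b b B B B A  =>  b b b b b B B A   (applied B -> b)
  Step 13: b b b b b B B A  =>  b b b b b b B A   (applied B -> b)
  Step 14: b b b b b b B A  =>  b b b b b b b A   (applied B -> b)
  Step 15: b b b b b b b A  =>  b b b b b b b a   (applied A -> a)
Final yield: b b b b b b b a
Total rewrite steps: 15

15


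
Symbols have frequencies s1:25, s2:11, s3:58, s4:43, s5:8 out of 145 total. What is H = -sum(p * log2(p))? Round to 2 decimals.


Computing entropy H = -sum(p_i * log2(p_i)):
  s1: p = 25/145 = 0.1724, -p*log2(p) = 0.4373
  s2: p = 11/145 = 0.0759, -p*log2(p) = 0.2822
  s3: p = 58/145 = 0.4000, -p*log2(p) = 0.5288
  s4: p = 43/145 = 0.2966, -p*log2(p) = 0.5200
  s5: p = 8/145 = 0.0552, -p*log2(p) = 0.2306
H = sum of terms = 1.9989
Rounded to 2 decimals: 2.00

2.00


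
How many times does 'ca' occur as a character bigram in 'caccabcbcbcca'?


Scanning 'caccabcbcbcca' for bigram 'ca':
  Position 0: 'ca' -> MATCH
  Position 1: 'ac' -> no
  Position 2: 'cc' -> no
  Position 3: 'ca' -> MATCH
  Position 4: 'ab' -> no
  Position 5: 'bc' -> no
  Position 6: 'cb' -> no
  Position 7: 'bc' -> no
  Position 8: 'cb' -> no
  Position 9: 'bc' -> no
  Position 10: 'cc' -> no
  Position 11: 'ca' -> MATCH
Total matches: 3

3


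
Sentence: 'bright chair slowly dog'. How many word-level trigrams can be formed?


Word trigrams from [4] words:
  Trigram 1: (bright chair slowly)
  Trigram 2: (chair slowly dog)
Total word trigrams: 4 - 2 = 2

2


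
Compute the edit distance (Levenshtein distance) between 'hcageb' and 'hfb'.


Building DP table for s1='hcageb' (len 6) and s2='hfb' (len 3):
       h  f  b
    0  1  2  3
  h 1  0  1  2
  c 2  1  1  2
  a 3  2  2  2
  g 4  3  3  3
  e 5  4  4  4
  b 6  5  5  4
Edit distance = dp[6][3] = 4

4


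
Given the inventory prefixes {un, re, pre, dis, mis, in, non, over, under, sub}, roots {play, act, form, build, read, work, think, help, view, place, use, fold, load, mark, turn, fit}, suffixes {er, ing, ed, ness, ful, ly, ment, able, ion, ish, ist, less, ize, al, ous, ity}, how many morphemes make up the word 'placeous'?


Segmenting 'placeous' against the inventory:
  'place' -> root (morpheme 1)
  'ous' -> suffix (morpheme 2)
Total morphemes: 2

2


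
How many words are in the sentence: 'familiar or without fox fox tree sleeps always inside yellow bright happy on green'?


Counting words by splitting on spaces:
  Word 1: 'familiar'
  Word 2: 'or'
  Word 3: 'without'
  Word 4: 'fox'
  Word 5: 'fox'
  Word 6: 'tree'
  Word 7: 'sleeps'
  Word 8: 'always'
  Word 9: 'inside'
  Word 10: 'yellow'
  Word 11: 'bright'
  Word 12: 'happy'
  Word 13: 'on'
  Word 14: 'green'
Total words: 14

14


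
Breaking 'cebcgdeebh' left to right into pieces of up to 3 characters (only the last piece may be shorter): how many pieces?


'cebcgdeebh' has 10 characters.
Chunking with max size 3:
  Chunk 1: 'ceb' (positions 0-2)
  Chunk 2: 'cgd' (positions 3-5)
  Chunk 3: 'eeb' (positions 6-8)
  Chunk 4: 'h' (positions 9-9)
Total chunks: ceil(10 / 3) = 4

4


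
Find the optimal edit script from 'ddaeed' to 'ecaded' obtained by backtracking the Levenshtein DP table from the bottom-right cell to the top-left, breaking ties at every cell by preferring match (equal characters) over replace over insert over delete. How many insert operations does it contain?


Edit distance = 3. Backtracking from cell (6, 6) with preference match > replace > insert > delete,
then listing the resulting alignment 'ddaeed' -> 'ecaded' left to right:
  Step 1: replace d->e
  Step 2: replace d->c
  Step 3: keep 'a'
  Step 4: replace e->d
  Step 5: keep 'e'
  Step 6: keep 'd'
Total insertions: 0

0


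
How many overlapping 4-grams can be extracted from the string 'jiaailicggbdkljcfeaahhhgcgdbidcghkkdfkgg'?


String 'jiaailicggbdkljcfeaahhhgcgdbidcghkkdfkgg' has length L = 40.
Number of overlapping n-grams = L - n + 1
Substituting: 40 - 4 + 1 = 37

37


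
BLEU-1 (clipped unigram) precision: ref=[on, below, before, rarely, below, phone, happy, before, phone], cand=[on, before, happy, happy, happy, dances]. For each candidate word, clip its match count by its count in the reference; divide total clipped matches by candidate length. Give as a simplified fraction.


Reference word counts: {'before': 2, 'below': 2, 'happy': 1, 'on': 1, 'phone': 2, 'rarely': 1}
Checking each candidate word (with clipping):
  'on' -> in reference (ref count 1, used 1/1) -> match (matches: 1)
  'before' -> in reference (ref count 2, used 1/2) -> match (matches: 2)
  'happy' -> in reference (ref count 1, used 1/1) -> match (matches: 3)
  'happy' -> ref count 1 already used up (1/1) -> clipped, no match (matches: 3)
  'happy' -> ref count 1 already used up (1/1) -> clipped, no match (matches: 3)
  'dances' -> not in reference -> no match (matches: 3)
Clipped matches: 3, Candidate length: 6
Precision = 3/6 = 1/2

1/2


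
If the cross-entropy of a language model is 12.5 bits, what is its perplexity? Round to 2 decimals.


Perplexity formula: PP = 2^H
H = 12.5
PP = 2^12.5
Decompose: 2^12.5 = 2^12 * 2^0.5 = 2^12 * sqrt(2)
2^12 = 4096, sqrt(2) ~ 1.4142136
PP ~ 4096 * 1.4142136 = 5792.6189056
Rounded to 2 decimals: 5792.62

5792.62


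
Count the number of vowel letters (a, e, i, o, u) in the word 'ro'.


Scanning each character of 'ro':
  Position 1: 'r' -> consonant (running count: 0)
  Position 2: 'o' -> vowel (running count: 1)
Total vowels: 1

1


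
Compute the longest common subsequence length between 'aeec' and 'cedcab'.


DP table for LCS of 'aeec' and 'cedcab':
       c  e  d  c  a  b
    0  0  0  0  0  0  0
  a 0  0  0  0  0  1  1
  e 0  0  1  1  1  1  1
  e 0  0  1  1  1  1  1
  c 0  1  1  1  2  2  2
LCS: 'ec'
LCS length = 2

2


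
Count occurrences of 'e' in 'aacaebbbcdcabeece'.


Scanning 'aacaebbbcdcabeece' for 'e':
  Position 4: 'e' -> MATCH (count: 1)
  Position 13: 'e' -> MATCH (count: 2)
  Position 14: 'e' -> MATCH (count: 3)
  Position 16: 'e' -> MATCH (count: 4)
Total occurrences of 'e': 4

4


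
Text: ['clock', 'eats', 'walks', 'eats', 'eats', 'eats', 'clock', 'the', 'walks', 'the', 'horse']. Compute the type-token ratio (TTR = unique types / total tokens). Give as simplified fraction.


Tokens: 11
Unique types: ('clock', 'eats', 'horse', 'the', 'walks') = 5
TTR = 5/11
Already in lowest terms.

5/11


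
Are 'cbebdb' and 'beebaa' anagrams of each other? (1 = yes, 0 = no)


Sort characters of 'cbebdb': 'bbbcde'
Sort characters of 'beebaa': 'aabbee'
Sorted forms differ -> they are NOT anagrams
Result: 0

0


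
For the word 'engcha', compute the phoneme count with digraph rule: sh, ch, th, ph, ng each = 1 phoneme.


Parsing 'engcha' greedily, digraphs first:
  'e' -> vowel phoneme (phonemes so far: 1)
  'ng' -> digraph (1 consonant phoneme) (phonemes so far: 2)
  'ch' -> digraph (1 consonant phoneme) (phonemes so far: 3)
  'a' -> vowel phoneme (phonemes so far: 4)
Total phonemes: 4

4


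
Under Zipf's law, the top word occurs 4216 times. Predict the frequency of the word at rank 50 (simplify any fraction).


Zipf's law: freq(rank) = f1 / rank
f1 = 4216, rank = 50
freq = 4216 / 50
GCD(4216, 50) = 2
Simplified: 2108/25

2108/25


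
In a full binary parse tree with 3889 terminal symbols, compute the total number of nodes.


Leaf nodes (terminals): 3889
Internal nodes = n - 1 = 3889 - 1 = 3888
Total = leaves + internal = 3889 + 3888 = 7777

7777


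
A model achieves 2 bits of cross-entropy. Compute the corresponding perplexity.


Perplexity formula: PP = 2^H
H = 2
PP = 2^2
Steps: 2^1 = 2, 2^2 = 4
PP = 4

4


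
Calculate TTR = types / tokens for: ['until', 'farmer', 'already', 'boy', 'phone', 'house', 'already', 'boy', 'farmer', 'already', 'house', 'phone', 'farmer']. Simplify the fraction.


Tokens: 13
Unique types: ('already', 'boy', 'farmer', 'house', 'phone', 'until') = 6
TTR = 6/13
Already in lowest terms.

6/13


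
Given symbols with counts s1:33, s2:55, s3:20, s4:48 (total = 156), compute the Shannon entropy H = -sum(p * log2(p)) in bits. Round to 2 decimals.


Computing entropy H = -sum(p_i * log2(p_i)):
  s1: p = 33/156 = 0.2115, -p*log2(p) = 0.4741
  s2: p = 55/156 = 0.3526, -p*log2(p) = 0.5303
  s3: p = 20/156 = 0.1282, -p*log2(p) = 0.3799
  s4: p = 48/156 = 0.3077, -p*log2(p) = 0.5232
H = sum of terms = 1.9075
Rounded to 2 decimals: 1.91

1.91


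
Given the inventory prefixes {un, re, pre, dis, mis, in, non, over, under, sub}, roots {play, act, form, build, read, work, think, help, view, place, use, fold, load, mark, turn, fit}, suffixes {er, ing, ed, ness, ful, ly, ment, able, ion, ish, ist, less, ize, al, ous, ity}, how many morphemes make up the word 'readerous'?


Segmenting 'readerous' against the inventory:
  'read' -> root (morpheme 1)
  'er' -> suffix (morpheme 2)
  'ous' -> suffix (morpheme 3)
Total morphemes: 3

3


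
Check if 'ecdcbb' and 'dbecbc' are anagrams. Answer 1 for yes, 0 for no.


Sort characters of 'ecdcbb': 'bbccde'
Sort characters of 'dbecbc': 'bbccde'
Sorted forms match -> they ARE anagrams
Result: 1

1


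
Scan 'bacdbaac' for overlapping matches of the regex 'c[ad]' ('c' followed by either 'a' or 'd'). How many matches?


Pattern: c[ad] means 'c' followed by either 'a' or 'd'.
Scanning 'bacdbaac' position-by-position:
  Pos 0: window 'ba' -> no
  Pos 1: window 'ac' -> no
  Pos 2: window 'cd' -> MATCH
  Pos 3: window 'db' -> no
  Pos 4: window 'ba' -> no
  Pos 5: window 'aa' -> no
  Pos 6: window 'ac' -> no
  Pos 7: window 'c' -> no
Total matches: 1

1


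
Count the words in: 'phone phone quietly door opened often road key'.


Counting words by splitting on spaces:
  Word 1: 'phone'
  Word 2: 'phone'
  Word 3: 'quietly'
  Word 4: 'door'
  Word 5: 'opened'
  Word 6: 'often'
  Word 7: 'road'
  Word 8: 'key'
Total words: 8

8


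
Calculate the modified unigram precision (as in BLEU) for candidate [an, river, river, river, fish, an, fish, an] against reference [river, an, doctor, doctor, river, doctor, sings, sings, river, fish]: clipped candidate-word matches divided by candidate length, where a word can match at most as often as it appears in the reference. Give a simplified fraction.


Reference word counts: {'an': 1, 'doctor': 3, 'fish': 1, 'river': 3, 'sings': 2}
Checking each candidate word (with clipping):
  'an' -> in reference (ref count 1, used 1/1) -> match (matches: 1)
  'river' -> in reference (ref count 3, used 1/3) -> match (matches: 2)
  'river' -> in reference (ref count 3, used 2/3) -> match (matches: 3)
  'river' -> in reference (ref count 3, used 3/3) -> match (matches: 4)
  'fish' -> in reference (ref count 1, used 1/1) -> match (matches: 5)
  'an' -> ref count 1 already used up (1/1) -> clipped, no match (matches: 5)
  'fish' -> ref count 1 already used up (1/1) -> clipped, no match (matches: 5)
  'an' -> ref count 1 already used up (1/1) -> clipped, no match (matches: 5)
Clipped matches: 5, Candidate length: 8
Precision = 5/8

5/8


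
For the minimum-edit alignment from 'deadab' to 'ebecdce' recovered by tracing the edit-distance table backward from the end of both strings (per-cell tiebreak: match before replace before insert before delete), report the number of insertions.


Edit distance = 5. Backtracking from cell (6, 7) with preference match > replace > insert > delete,
then listing the resulting alignment 'deadab' -> 'ebecdce' left to right:
  Step 1: insert 'e' [insertion #1]
  Step 2: replace d->b
  Step 3: keep 'e'
  Step 4: replace a->c
  Step 5: keep 'd'
  Step 6: replace a->c
  Step 7: replace b->e
Total insertions: 1

1


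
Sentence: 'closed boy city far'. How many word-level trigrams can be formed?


Word trigrams from [4] words:
  Trigram 1: (closed boy city)
  Trigram 2: (boy city far)
Total word trigrams: 4 - 2 = 2

2


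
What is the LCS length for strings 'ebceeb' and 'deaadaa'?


DP table for LCS of 'ebceeb' and 'deaadaa':
       d  e  a  a  d  a  a
    0  0  0  0  0  0  0  0
  e 0  0  1  1  1  1  1  1
  b 0  0  1  1  1  1  1  1
  c 0  0  1  1  1  1  1  1
  e 0  0  1  1  1  1  1  1
  e 0  0  1  1  1  1  1  1
  b 0  0  1  1  1  1  1  1
LCS: 'e'
LCS length = 1

1


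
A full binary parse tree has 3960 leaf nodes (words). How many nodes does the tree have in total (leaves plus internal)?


Leaf nodes (terminals): 3960
Internal nodes = n - 1 = 3960 - 1 = 3959
Total = leaves + internal = 3960 + 3959 = 7919

7919


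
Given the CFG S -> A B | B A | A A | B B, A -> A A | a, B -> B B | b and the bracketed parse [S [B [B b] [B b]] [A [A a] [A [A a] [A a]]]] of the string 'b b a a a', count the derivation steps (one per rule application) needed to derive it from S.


Every bracketed nonterminal node [X ...] in the tree is produced by exactly one rule application.
Reading the tree off as a leftmost derivation:
  Step 1: S  =>  B A   (applied S -> B A)
  Step 2: B A  =>  B B A   (applied B -> B B)
  Step 3: B B A  =>  b B A   (applied B -> b)
  Step 4: b B A  =>  b b A   (applied B -> b)
  Step 5: b b A  =>  b b A A   (applied A -> A A)
  Step 6: b b A A  =>  b b a A   (applied A -> a)
  Step 7: b b a A  =>  b b a A A   (applied A -> A A)
  Step 8: b b a A A  =>  b b a a A   (applied A -> a)
  Step 9: b b a a A  =>  b b a a a   (applied A -> a)
Final yield: b b a a a
Total rewrite steps: 9

9


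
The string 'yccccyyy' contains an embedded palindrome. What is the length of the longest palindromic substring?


Scanning 'yccccyyy' for palindromic substrings.
Substring at positions 0-5: 'yccccy'.
Check: reverse('yccccy') = 'yccccy' -> palindrome confirmed.
Neighbouring characters ('-' / 'y') break symmetry, so it cannot extend further.
No longer palindromic substring exists; longest length = 6

6


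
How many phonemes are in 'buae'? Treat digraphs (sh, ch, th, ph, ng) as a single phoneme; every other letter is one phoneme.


Parsing 'buae' greedily, digraphs first:
  'b' -> consonant phoneme (phonemes so far: 1)
  'u' -> vowel phoneme (phonemes so far: 2)
  'a' -> vowel phoneme (phonemes so far: 3)
  'e' -> vowel phoneme (phonemes so far: 4)
Total phonemes: 4

4


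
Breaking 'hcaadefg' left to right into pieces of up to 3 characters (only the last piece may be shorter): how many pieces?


'hcaadefg' has 8 characters.
Chunking with max size 3:
  Chunk 1: 'hca' (positions 0-2)
  Chunk 2: 'ade' (positions 3-5)
  Chunk 3: 'fg' (positions 6-7)
Total chunks: ceil(8 / 3) = 3

3


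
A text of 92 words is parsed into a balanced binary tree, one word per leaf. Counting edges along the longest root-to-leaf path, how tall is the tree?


In a balanced binary tree with n leaves the deepest leaf is ceil(log2(n)) edges below the root.
log2(92) = 6.5236
ceil(6.5236) = 7
height (edges) = 7

7


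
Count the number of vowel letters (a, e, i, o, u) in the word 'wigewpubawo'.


Scanning each character of 'wigewpubawo':
  Position 1: 'w' -> consonant (running count: 0)
  Position 2: 'i' -> vowel (running count: 1)
  Position 3: 'g' -> consonant (running count: 1)
  Position 4: 'e' -> vowel (running count: 2)
  Position 5: 'w' -> consonant (running count: 2)
  Position 6: 'p' -> consonant (running count: 2)
  Position 7: 'u' -> vowel (running count: 3)
  Position 8: 'b' -> consonant (running count: 3)
  Position 9: 'a' -> vowel (running count: 4)
  Position 10: 'w' -> consonant (running count: 4)
  Position 11: 'o' -> vowel (running count: 5)
Total vowels: 5

5


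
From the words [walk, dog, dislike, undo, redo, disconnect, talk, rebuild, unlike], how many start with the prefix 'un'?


Checking each word for prefix 'un':
  'walk' -> no (count: 0)
  'dog' -> no (count: 0)
  'dislike' -> no (count: 0)
  'undo' -> YES, starts with 'un' (count: 1)
  'redo' -> no (count: 1)
  'disconnect' -> no (count: 1)
  'talk' -> no (count: 1)
  'rebuild' -> no (count: 1)
  'unlike' -> YES, starts with 'un' (count: 2)
Total with prefix 'un': 2

2


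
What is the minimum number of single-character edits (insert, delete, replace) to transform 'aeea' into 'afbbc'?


Building DP table for s1='aeea' (len 4) and s2='afbbc' (len 5):
       a  f  b  b  c
    0  1  2  3  4  5
  a 1  0  1  2  3  4
  e 2  1  1  2  3  4
  e 3  2  2  2  3  4
  a 4  3  3  3  3  4
Edit distance = dp[4][5] = 4

4


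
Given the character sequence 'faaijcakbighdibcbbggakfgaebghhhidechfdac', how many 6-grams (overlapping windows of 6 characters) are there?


String 'faaijcakbighdibcbbggakfgaebghhhidechfdac' has length L = 40.
Number of overlapping n-grams = L - n + 1
Substituting: 40 - 6 + 1 = 35

35


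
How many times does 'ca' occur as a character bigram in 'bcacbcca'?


Scanning 'bcacbcca' for bigram 'ca':
  Position 0: 'bc' -> no
  Position 1: 'ca' -> MATCH
  Position 2: 'ac' -> no
  Position 3: 'cb' -> no
  Position 4: 'bc' -> no
  Position 5: 'cc' -> no
  Position 6: 'ca' -> MATCH
Total matches: 2

2


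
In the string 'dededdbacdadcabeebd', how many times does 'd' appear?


Scanning 'dededdbacdadcabeebd' for 'd':
  Position 0: 'd' -> MATCH (count: 1)
  Position 2: 'd' -> MATCH (count: 2)
  Position 4: 'd' -> MATCH (count: 3)
  Position 5: 'd' -> MATCH (count: 4)
  Position 9: 'd' -> MATCH (count: 5)
  Position 11: 'd' -> MATCH (count: 6)
  Position 18: 'd' -> MATCH (count: 7)
Total occurrences of 'd': 7

7


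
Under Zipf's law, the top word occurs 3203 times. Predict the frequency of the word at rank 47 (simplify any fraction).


Zipf's law: freq(rank) = f1 / rank
f1 = 3203, rank = 47
freq = 3203 / 47
GCD(3203, 47) = 1
Simplified: 3203/47

3203/47


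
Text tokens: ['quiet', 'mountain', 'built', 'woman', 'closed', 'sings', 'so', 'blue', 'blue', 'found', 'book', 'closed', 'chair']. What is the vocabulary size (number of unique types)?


Listing all tokens and tracking unique types:
  Token 1: 'quiet' -> NEW (unique so far: 1)
  Token 2: 'mountain' -> NEW (unique so far: 2)
  Token 3: 'built' -> NEW (unique so far: 3)
  Token 4: 'woman' -> NEW (unique so far: 4)
  Token 5: 'closed' -> NEW (unique so far: 5)
  Token 6: 'sings' -> NEW (unique so far: 6)
  Token 7: 'so' -> NEW (unique so far: 7)
  Token 8: 'blue' -> NEW (unique so far: 8)
  Token 9: 'blue' -> duplicate (unique so far: 8)
  Token 10: 'found' -> NEW (unique so far: 9)
  Token 11: 'book' -> NEW (unique so far: 10)
  Token 12: 'closed' -> duplicate (unique so far: 10)
  Token 13: 'chair' -> NEW (unique so far: 11)
Unique types: ('blue', 'book', 'built', 'chair', 'closed', 'found', 'mountain', 'quiet', 'sings', 'so', 'woman')
Vocabulary size: 11

11


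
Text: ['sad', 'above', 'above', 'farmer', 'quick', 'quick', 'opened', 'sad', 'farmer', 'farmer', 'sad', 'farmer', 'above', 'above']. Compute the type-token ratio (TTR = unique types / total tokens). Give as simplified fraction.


Tokens: 14
Unique types: ('above', 'farmer', 'opened', 'quick', 'sad') = 5
TTR = 5/14
Already in lowest terms.

5/14


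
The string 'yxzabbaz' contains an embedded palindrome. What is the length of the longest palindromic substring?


Scanning 'yxzabbaz' for palindromic substrings.
Substring at positions 2-7: 'zabbaz'.
Check: reverse('zabbaz') = 'zabbaz' -> palindrome confirmed.
Neighbouring characters ('x' / '-') break symmetry, so it cannot extend further.
No longer palindromic substring exists; longest length = 6

6


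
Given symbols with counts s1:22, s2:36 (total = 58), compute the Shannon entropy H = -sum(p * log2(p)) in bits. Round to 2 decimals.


Computing entropy H = -sum(p_i * log2(p_i)):
  s1: p = 22/58 = 0.3793, -p*log2(p) = 0.5305
  s2: p = 36/58 = 0.6207, -p*log2(p) = 0.4271
H = sum of terms = 0.9576
Rounded to 2 decimals: 0.96

0.96


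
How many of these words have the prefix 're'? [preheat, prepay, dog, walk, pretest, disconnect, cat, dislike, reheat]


Checking each word for prefix 're':
  'preheat' -> no (count: 0)
  'prepay' -> no (count: 0)
  'dog' -> no (count: 0)
  'walk' -> no (count: 0)
  'pretest' -> no (count: 0)
  'disconnect' -> no (count: 0)
  'cat' -> no (count: 0)
  'dislike' -> no (count: 0)
  'reheat' -> YES, starts with 're' (count: 1)
Total with prefix 're': 1

1


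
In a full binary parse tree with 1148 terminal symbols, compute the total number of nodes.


Leaf nodes (terminals): 1148
Internal nodes = n - 1 = 1148 - 1 = 1147
Total = leaves + internal = 1148 + 1147 = 2295

2295


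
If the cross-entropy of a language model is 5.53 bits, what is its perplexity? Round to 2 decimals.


Perplexity formula: PP = 2^H
H = 5.53
PP = 2^5.53
Decompose: 2^5.53 = 2^5 * 2^0.53
2^5 = 32, 2^0.53 ~ 1.4439292
PP ~ 32 * 1.4439292 = 46.2057344
Rounded to 2 decimals: 46.21

46.21


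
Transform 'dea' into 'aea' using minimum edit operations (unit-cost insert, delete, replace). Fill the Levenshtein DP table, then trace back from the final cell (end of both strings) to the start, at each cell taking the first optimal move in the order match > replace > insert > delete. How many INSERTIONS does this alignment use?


Edit distance = 1. Backtracking from cell (3, 3) with preference match > replace > insert > delete,
then listing the resulting alignment 'dea' -> 'aea' left to right:
  Step 1: replace d->a
  Step 2: keep 'e'
  Step 3: keep 'a'
Total insertions: 0

0


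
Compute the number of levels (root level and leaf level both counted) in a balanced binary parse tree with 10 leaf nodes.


In a balanced binary tree with n leaves the deepest leaf is ceil(log2(n)) edges below the root,
so counting node levels inclusive of root and leaves gives ceil(log2(n)) + 1 levels.
log2(10) = 3.3219
ceil(3.3219) = 4
levels = 4 + 1 = 5

5


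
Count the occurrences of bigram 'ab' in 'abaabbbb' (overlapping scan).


Scanning 'abaabbbb' for bigram 'ab':
  Position 0: 'ab' -> MATCH
  Position 1: 'ba' -> no
  Position 2: 'aa' -> no
  Position 3: 'ab' -> MATCH
  Position 4: 'bb' -> no
  Position 5: 'bb' -> no
  Position 6: 'bb' -> no
Total matches: 2

2


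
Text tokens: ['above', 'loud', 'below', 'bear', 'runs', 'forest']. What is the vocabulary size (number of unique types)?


Listing all tokens and tracking unique types:
  Token 1: 'above' -> NEW (unique so far: 1)
  Token 2: 'loud' -> NEW (unique so far: 2)
  Token 3: 'below' -> NEW (unique so far: 3)
  Token 4: 'bear' -> NEW (unique so far: 4)
  Token 5: 'runs' -> NEW (unique so far: 5)
  Token 6: 'forest' -> NEW (unique so far: 6)
Unique types: ('above', 'bear', 'below', 'forest', 'loud', 'runs')
Vocabulary size: 6

6


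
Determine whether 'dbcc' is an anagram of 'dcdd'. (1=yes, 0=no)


Sort characters of 'dbcc': 'bccd'
Sort characters of 'dcdd': 'cddd'
Sorted forms differ -> they are NOT anagrams
Result: 0

0


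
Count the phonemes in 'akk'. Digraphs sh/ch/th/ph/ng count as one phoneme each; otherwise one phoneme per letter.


Parsing 'akk' greedily, digraphs first:
  'a' -> vowel phoneme (phonemes so far: 1)
  'k' -> consonant phoneme (phonemes so far: 2)
  'k' -> consonant phoneme (phonemes so far: 3)
Total phonemes: 3

3


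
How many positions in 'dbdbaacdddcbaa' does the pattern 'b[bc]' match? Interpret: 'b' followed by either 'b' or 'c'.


Pattern: b[bc] means 'b' followed by either 'b' or 'c'.
Scanning 'dbdbaacdddcbaa' position-by-position:
  Pos 0: window 'db' -> no
  Pos 1: window 'bd' -> no
  Pos 2: window 'db' -> no
  Pos 3: window 'ba' -> no
  Pos 4: window 'aa' -> no
  Pos 5: window 'ac' -> no
  Pos 6: window 'cd' -> no
  Pos 7: window 'dd' -> no
  Pos 8: window 'dd' -> no
  Pos 9: window 'dc' -> no
  Pos 10: window 'cb' -> no
  Pos 11: window 'ba' -> no
  Pos 12: window 'aa' -> no
  Pos 13: window 'a' -> no
Total matches: 0

0


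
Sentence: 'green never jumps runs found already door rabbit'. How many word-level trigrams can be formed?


Word trigrams from [8] words:
  Trigram 1: (green never jumps)
  Trigram 2: (never jumps runs)
  Trigram 3: (jumps runs found)
  Trigram 4: (runs found already)
  Trigram 5: (found already door)
  Trigram 6: (already door rabbit)
Total word trigrams: 8 - 2 = 6

6


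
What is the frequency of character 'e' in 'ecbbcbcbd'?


Scanning 'ecbbcbcbd' for 'e':
  Position 0: 'e' -> MATCH (count: 1)
Total occurrences of 'e': 1

1


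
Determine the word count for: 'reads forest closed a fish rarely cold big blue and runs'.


Counting words by splitting on spaces:
  Word 1: 'reads'
  Word 2: 'forest'
  Word 3: 'closed'
  Word 4: 'a'
  Word 5: 'fish'
  Word 6: 'rarely'
  Word 7: 'cold'
  Word 8: 'big'
  Word 9: 'blue'
  Word 10: 'and'
  Word 11: 'runs'
Total words: 11

11


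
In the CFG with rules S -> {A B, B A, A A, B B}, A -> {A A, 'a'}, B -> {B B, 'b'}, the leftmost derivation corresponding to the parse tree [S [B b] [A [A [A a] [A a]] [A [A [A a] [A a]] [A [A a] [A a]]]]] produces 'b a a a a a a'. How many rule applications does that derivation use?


Every bracketed nonterminal node [X ...] in the tree is produced by exactly one rule application.
Reading the tree off as a leftmost derivation:
  Step 1: S  =>  B A   (applied S -> B A)
  Step 2: B A  =>  b A   (applied B -> b)
  Step 3: b A  =>  b A A   (applied A -> A A)
  Step 4: b A A  =>  b A A A   (applied A -> A A)
  Step 5: b A A A  =>  b a A A   (applied A -> a)
  Step 6: b a A A  =>  b a a A   (applied A -> a)
  Step 7: b a a A  =>  b a a A A   (applied A -> A A)
  Step 8: b a a A A  =>  b a a A A A   (applied A -> A A)
  Step 9: b a a A A A  =>  b a a a A A   (applied A -> a)
  Step 10: b a a a A A  =>  b a a a a A   (applied A -> a)
  Step 11: b a a a a A  =>  b a a a a A A   (applied A -> A A)
  Step 12: b a a a a A A  =>  b a a a a a A   (applied A -> a)
  Step 13: b a a a a a A  =>  b a a a a a a   (applied A -> a)
Final yield: b a a a a a a
Total rewrite steps: 13

13


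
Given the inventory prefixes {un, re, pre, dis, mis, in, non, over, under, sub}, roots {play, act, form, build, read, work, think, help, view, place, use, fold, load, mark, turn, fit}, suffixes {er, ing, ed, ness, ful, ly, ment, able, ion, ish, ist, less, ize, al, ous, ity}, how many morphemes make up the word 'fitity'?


Segmenting 'fitity' against the inventory:
  'fit' -> root (morpheme 1)
  'ity' -> suffix (morpheme 2)
Total morphemes: 2

2


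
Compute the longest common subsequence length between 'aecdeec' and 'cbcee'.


DP table for LCS of 'aecdeec' and 'cbcee':
       c  b  c  e  e
    0  0  0  0  0  0
  a 0  0  0  0  0  0
  e 0  0  0  0  1  1
  c 0  1  1  1  1  1
  d 0  1  1  1  1  1
  e 0  1  1  1  2  2
  e 0  1  1  1  2  3
  c 0  1  1  2  2  3
LCS: 'cee'
LCS length = 3

3


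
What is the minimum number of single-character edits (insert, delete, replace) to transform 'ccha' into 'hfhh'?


Building DP table for s1='ccha' (len 4) and s2='hfhh' (len 4):
       h  f  h  h
    0  1  2  3  4
  c 1  1  2  3  4
  c 2  2  2  3  4
  h 3  2  3  2  3
  a 4  3  3  3  3
Edit distance = dp[4][4] = 3

3


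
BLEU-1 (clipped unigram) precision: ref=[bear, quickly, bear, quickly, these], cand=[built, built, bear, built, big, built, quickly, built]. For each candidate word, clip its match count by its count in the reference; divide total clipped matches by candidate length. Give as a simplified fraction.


Reference word counts: {'bear': 2, 'quickly': 2, 'these': 1}
Checking each candidate word (with clipping):
  'built' -> not in reference -> no match (matches: 0)
  'built' -> not in reference -> no match (matches: 0)
  'bear' -> in reference (ref count 2, used 1/2) -> match (matches: 1)
  'built' -> not in reference -> no match (matches: 1)
  'big' -> not in reference -> no match (matches: 1)
  'built' -> not in reference -> no match (matches: 1)
  'quickly' -> in reference (ref count 2, used 1/2) -> match (matches: 2)
  'built' -> not in reference -> no match (matches: 2)
Clipped matches: 2, Candidate length: 8
Precision = 2/8 = 1/4

1/4


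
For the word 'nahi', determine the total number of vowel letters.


Scanning each character of 'nahi':
  Position 1: 'n' -> consonant (running count: 0)
  Position 2: 'a' -> vowel (running count: 1)
  Position 3: 'h' -> consonant (running count: 1)
  Position 4: 'i' -> vowel (running count: 2)
Total vowels: 2

2


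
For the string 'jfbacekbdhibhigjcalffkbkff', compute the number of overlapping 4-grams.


String 'jfbacekbdhibhigjcalffkbkff' has length L = 26.
Number of overlapping n-grams = L - n + 1
Substituting: 26 - 4 + 1 = 23

23


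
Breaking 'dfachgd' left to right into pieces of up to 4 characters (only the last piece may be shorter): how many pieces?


'dfachgd' has 7 characters.
Chunking with max size 4:
  Chunk 1: 'dfac' (positions 0-3)
  Chunk 2: 'hgd' (positions 4-6)
Total chunks: ceil(7 / 4) = 2

2


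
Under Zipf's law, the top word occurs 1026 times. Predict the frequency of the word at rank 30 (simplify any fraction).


Zipf's law: freq(rank) = f1 / rank
f1 = 1026, rank = 30
freq = 1026 / 30
GCD(1026, 30) = 6
Simplified: 171/5

171/5


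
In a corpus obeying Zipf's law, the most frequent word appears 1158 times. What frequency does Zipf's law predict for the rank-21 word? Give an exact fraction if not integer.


Zipf's law: freq(rank) = f1 / rank
f1 = 1158, rank = 21
freq = 1158 / 21
GCD(1158, 21) = 3
Simplified: 386/7

386/7


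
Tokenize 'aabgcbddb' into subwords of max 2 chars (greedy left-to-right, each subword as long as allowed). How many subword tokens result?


'aabgcbddb' has 9 characters.
Chunking with max size 2:
  Chunk 1: 'aa' (positions 0-1)
  Chunk 2: 'bg' (positions 2-3)
  Chunk 3: 'cb' (positions 4-5)
  Chunk 4: 'dd' (positions 6-7)
  Chunk 5: 'b' (positions 8-8)
Total chunks: ceil(9 / 2) = 5

5


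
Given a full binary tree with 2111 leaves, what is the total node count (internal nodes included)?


Leaf nodes (terminals): 2111
Internal nodes = n - 1 = 2111 - 1 = 2110
Total = leaves + internal = 2111 + 2110 = 4221

4221


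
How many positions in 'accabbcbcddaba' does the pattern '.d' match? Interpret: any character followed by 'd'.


Pattern: .d means any character followed by 'd'.
Scanning 'accabbcbcddaba' position-by-position:
  Pos 0: window 'ac' -> no
  Pos 1: window 'cc' -> no
  Pos 2: window 'ca' -> no
  Pos 3: window 'ab' -> no
  Pos 4: window 'bb' -> no
  Pos 5: window 'bc' -> no
  Pos 6: window 'cb' -> no
  Pos 7: window 'bc' -> no
  Pos 8: window 'cd' -> MATCH
  Pos 9: window 'dd' -> MATCH
  Pos 10: window 'da' -> no
  Pos 11: window 'ab' -> no
  Pos 12: window 'ba' -> no
  Pos 13: window 'a' -> no
Total matches: 2

2


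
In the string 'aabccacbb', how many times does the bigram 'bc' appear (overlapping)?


Scanning 'aabccacbb' for bigram 'bc':
  Position 0: 'aa' -> no
  Position 1: 'ab' -> no
  Position 2: 'bc' -> MATCH
  Position 3: 'cc' -> no
  Position 4: 'ca' -> no
  Position 5: 'ac' -> no
  Position 6: 'cb' -> no
  Position 7: 'bb' -> no
Total matches: 1

1


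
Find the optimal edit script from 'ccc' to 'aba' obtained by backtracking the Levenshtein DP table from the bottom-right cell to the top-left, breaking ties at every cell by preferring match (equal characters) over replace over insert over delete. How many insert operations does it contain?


Edit distance = 3. Backtracking from cell (3, 3) with preference match > replace > insert > delete,
then listing the resulting alignment 'ccc' -> 'aba' left to right:
  Step 1: replace c->a
  Step 2: replace c->b
  Step 3: replace c->a
Total insertions: 0

0


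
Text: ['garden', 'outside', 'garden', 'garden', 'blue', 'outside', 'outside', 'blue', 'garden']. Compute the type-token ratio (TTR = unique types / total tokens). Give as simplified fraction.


Tokens: 9
Unique types: ('blue', 'garden', 'outside') = 3
TTR = 3/9
Simplify: divide both by 3 -> 1/3
TTR = 1/3

1/3


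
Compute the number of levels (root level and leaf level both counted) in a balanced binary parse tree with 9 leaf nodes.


In a balanced binary tree with n leaves the deepest leaf is ceil(log2(n)) edges below the root,
so counting node levels inclusive of root and leaves gives ceil(log2(n)) + 1 levels.
log2(9) = 3.1699
ceil(3.1699) = 4
levels = 4 + 1 = 5

5


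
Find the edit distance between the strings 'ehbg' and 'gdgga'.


Building DP table for s1='ehbg' (len 4) and s2='gdgga' (len 5):
       g  d  g  g  a
    0  1  2  3  4  5
  e 1  1  2  3  4  5
  h 2  2  2  3  4  5
  b 3  3  3  3  4  5
  g 4  3  4  3  3  4
Edit distance = dp[4][5] = 4

4


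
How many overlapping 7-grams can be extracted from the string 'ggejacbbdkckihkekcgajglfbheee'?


String 'ggejacbbdkckihkekcgajglfbheee' has length L = 29.
Number of overlapping n-grams = L - n + 1
Substituting: 29 - 7 + 1 = 23

23


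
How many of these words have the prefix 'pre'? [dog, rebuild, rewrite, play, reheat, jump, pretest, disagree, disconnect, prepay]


Checking each word for prefix 'pre':
  'dog' -> no (count: 0)
  'rebuild' -> no (count: 0)
  'rewrite' -> no (count: 0)
  'play' -> no (count: 0)
  'reheat' -> no (count: 0)
  'jump' -> no (count: 0)
  'pretest' -> YES, starts with 'pre' (count: 1)
  'disagree' -> no (count: 1)
  'disconnect' -> no (count: 1)
  'prepay' -> YES, starts with 'pre' (count: 2)
Total with prefix 'pre': 2

2


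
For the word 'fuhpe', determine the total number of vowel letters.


Scanning each character of 'fuhpe':
  Position 1: 'f' -> consonant (running count: 0)
  Position 2: 'u' -> vowel (running count: 1)
  Position 3: 'h' -> consonant (running count: 1)
  Position 4: 'p' -> consonant (running count: 1)
  Position 5: 'e' -> vowel (running count: 2)
Total vowels: 2

2


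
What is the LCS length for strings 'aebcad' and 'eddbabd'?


DP table for LCS of 'aebcad' and 'eddbabd':
       e  d  d  b  a  b  d
    0  0  0  0  0  0  0  0
  a 0  0  0  0  0  1  1  1
  e 0  1  1  1  1  1  1  1
  b 0  1  1  1  2  2  2  2
  c 0  1  1  1  2  2  2  2
  a 0  1  1  1  2  3  3  3
  d 0  1  2  2  2  3  3  4
LCS: 'ebad'
LCS length = 4

4


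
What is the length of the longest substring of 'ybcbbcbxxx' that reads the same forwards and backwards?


Scanning 'ybcbbcbxxx' for palindromic substrings.
Substring at positions 1-6: 'bcbbcb'.
Check: reverse('bcbbcb') = 'bcbbcb' -> palindrome confirmed.
Neighbouring characters ('y' / 'x') break symmetry, so it cannot extend further.
No longer palindromic substring exists; longest length = 6

6


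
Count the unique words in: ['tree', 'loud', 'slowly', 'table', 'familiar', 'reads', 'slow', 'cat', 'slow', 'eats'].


Listing all tokens and tracking unique types:
  Token 1: 'tree' -> NEW (unique so far: 1)
  Token 2: 'loud' -> NEW (unique so far: 2)
  Token 3: 'slowly' -> NEW (unique so far: 3)
  Token 4: 'table' -> NEW (unique so far: 4)
  Token 5: 'familiar' -> NEW (unique so far: 5)
  Token 6: 'reads' -> NEW (unique so far: 6)
  Token 7: 'slow' -> NEW (unique so far: 7)
  Token 8: 'cat' -> NEW (unique so far: 8)
  Token 9: 'slow' -> duplicate (unique so far: 8)
  Token 10: 'eats' -> NEW (unique so far: 9)
Unique types: ('cat', 'eats', 'familiar', 'loud', 'reads', 'slow', 'slowly', 'table', 'tree')
Vocabulary size: 9

9


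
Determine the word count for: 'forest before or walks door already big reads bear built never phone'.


Counting words by splitting on spaces:
  Word 1: 'forest'
  Word 2: 'before'
  Word 3: 'or'
  Word 4: 'walks'
  Word 5: 'door'
  Word 6: 'already'
  Word 7: 'big'
  Word 8: 'reads'
  Word 9: 'bear'
  Word 10: 'built'
  Word 11: 'never'
  Word 12: 'phone'
Total words: 12

12


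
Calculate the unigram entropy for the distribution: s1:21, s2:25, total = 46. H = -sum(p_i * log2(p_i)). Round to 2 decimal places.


Computing entropy H = -sum(p_i * log2(p_i)):
  s1: p = 21/46 = 0.4565, -p*log2(p) = 0.5164
  s2: p = 25/46 = 0.5435, -p*log2(p) = 0.4781
H = sum of terms = 0.9945
Rounded to 2 decimals: 0.99

0.99
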